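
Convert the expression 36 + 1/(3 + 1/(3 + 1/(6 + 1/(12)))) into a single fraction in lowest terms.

Start with 12.
6 + 1/(12/1) = 6 + 1/12 = 73/12
3 + 1/(73/12) = 3 + 12/73 = 231/73
3 + 1/(231/73) = 3 + 73/231 = 766/231
36 + 1/(766/231) = 36 + 231/766 = 27807/766

27807/766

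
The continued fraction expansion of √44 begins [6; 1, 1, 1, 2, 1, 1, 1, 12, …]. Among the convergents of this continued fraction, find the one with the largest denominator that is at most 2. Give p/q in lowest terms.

List convergents until the denominator exceeds the bound:
a_0 = 6: 6/1  (≤ bound)
a_1 = 1: 7/1  (≤ bound)
a_2 = 1: 13/2  (≤ bound)
a_3 = 1: 20/3  (> 2, stop)

13/2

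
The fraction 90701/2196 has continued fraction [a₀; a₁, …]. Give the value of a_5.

Repeatedly divide and take the remainder:
⌊90701/2196⌋ = 41, remainder 665
⌊2196/665⌋ = 3, remainder 201
⌊665/201⌋ = 3, remainder 62
⌊201/62⌋ = 3, remainder 15
⌊62/15⌋ = 4, remainder 2
⌊15/2⌋ = 7, remainder 1

7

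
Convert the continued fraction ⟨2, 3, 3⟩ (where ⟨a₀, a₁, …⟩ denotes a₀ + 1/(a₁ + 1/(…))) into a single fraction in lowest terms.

23/10

Collapse the nested fraction from the inside out:
Start with 3.
3 + 1/(3/1) = 3 + 1/3 = 10/3
2 + 1/(10/3) = 2 + 3/10 = 23/10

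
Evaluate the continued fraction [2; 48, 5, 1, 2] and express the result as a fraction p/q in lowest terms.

1655/819

Build up convergents one term at a time:
a_0 = 2: 2/1
a_1 = 48: 97/48
a_2 = 5: 487/241
a_3 = 1: 584/289
a_4 = 2: 1655/819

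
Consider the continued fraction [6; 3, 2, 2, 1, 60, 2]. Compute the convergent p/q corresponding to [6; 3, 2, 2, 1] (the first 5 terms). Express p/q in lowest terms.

a_0 = 6: 6/1
a_1 = 3: 19/3
a_2 = 2: 44/7
a_3 = 2: 107/17
a_4 = 1: 151/24

151/24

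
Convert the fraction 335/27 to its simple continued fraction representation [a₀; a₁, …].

[12; 2, 2, 5]

Run the Euclidean algorithm, recording each quotient:
335 ÷ 27 → quotient 12, remainder 11
27 ÷ 11 → quotient 2, remainder 5
11 ÷ 5 → quotient 2, remainder 1
5 ÷ 1 → quotient 5, remainder 0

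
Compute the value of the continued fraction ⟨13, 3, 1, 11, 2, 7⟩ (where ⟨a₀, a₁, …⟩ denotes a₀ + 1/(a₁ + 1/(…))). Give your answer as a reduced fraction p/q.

9716/733

Start with 7.
2 + 1/(7/1) = 2 + 1/7 = 15/7
11 + 1/(15/7) = 11 + 7/15 = 172/15
1 + 1/(172/15) = 1 + 15/172 = 187/172
3 + 1/(187/172) = 3 + 172/187 = 733/187
13 + 1/(733/187) = 13 + 187/733 = 9716/733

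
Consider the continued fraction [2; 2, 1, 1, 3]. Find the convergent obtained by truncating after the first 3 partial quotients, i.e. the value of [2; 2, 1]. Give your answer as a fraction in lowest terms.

7/3

Starting at the tail and folding back:
Start with 1.
2 + 1/(1/1) = 2 + 1/1 = 3/1
2 + 1/(3/1) = 2 + 1/3 = 7/3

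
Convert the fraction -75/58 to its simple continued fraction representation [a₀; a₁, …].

[-2; 1, 2, 2, 2, 3]

-75 = -2·58 + 41, so a_0 = -2
58 = 1·41 + 17, so a_1 = 1
41 = 2·17 + 7, so a_2 = 2
17 = 2·7 + 3, so a_3 = 2
7 = 2·3 + 1, so a_4 = 2
3 = 3·1 + 0, so a_5 = 3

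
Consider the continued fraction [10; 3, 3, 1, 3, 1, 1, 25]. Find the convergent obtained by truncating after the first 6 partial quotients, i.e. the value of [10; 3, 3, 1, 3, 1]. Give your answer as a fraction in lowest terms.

639/62

a_0 = 10: 10/1
a_1 = 3: 31/3
a_2 = 3: 103/10
a_3 = 1: 134/13
a_4 = 3: 505/49
a_5 = 1: 639/62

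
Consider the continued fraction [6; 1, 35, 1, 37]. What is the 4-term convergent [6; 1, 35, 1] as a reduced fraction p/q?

258/37

Start with 1.
35 + 1/(1/1) = 35 + 1/1 = 36/1
1 + 1/(36/1) = 1 + 1/36 = 37/36
6 + 1/(37/36) = 6 + 36/37 = 258/37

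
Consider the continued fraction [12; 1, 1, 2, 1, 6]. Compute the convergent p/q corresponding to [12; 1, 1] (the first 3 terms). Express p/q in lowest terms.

Work from the innermost term outward:
Start with 1.
1 + 1/(1/1) = 1 + 1/1 = 2/1
12 + 1/(2/1) = 12 + 1/2 = 25/2

25/2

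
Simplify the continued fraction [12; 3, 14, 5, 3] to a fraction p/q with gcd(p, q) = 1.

Use the convergent recurrence hₖ = aₖ·hₖ₋₁ + hₖ₋₂ (and likewise for the denominators kₖ):
a_0 = 12: 12/1
a_1 = 3: 37/3
a_2 = 14: 530/43
a_3 = 5: 2687/218
a_4 = 3: 8591/697

8591/697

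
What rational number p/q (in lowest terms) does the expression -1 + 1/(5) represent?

-4/5

Build up convergents one term at a time:
a_0 = -1: -1/1
a_1 = 5: -4/5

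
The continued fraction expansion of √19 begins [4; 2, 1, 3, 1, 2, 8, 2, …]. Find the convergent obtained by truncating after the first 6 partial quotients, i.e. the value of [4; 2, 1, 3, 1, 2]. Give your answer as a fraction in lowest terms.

170/39

Start with 2.
1 + 1/(2/1) = 1 + 1/2 = 3/2
3 + 1/(3/2) = 3 + 2/3 = 11/3
1 + 1/(11/3) = 1 + 3/11 = 14/11
2 + 1/(14/11) = 2 + 11/14 = 39/14
4 + 1/(39/14) = 4 + 14/39 = 170/39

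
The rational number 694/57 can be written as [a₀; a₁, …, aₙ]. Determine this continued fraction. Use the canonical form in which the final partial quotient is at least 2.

694 ÷ 57 → quotient 12, remainder 10
57 ÷ 10 → quotient 5, remainder 7
10 ÷ 7 → quotient 1, remainder 3
7 ÷ 3 → quotient 2, remainder 1
3 ÷ 1 → quotient 3, remainder 0

[12; 5, 1, 2, 3]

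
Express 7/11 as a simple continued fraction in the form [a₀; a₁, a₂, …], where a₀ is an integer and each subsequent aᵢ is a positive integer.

[0; 1, 1, 1, 3]

Run the Euclidean algorithm, recording each quotient:
7 ÷ 11 → quotient 0, remainder 7
11 ÷ 7 → quotient 1, remainder 4
7 ÷ 4 → quotient 1, remainder 3
4 ÷ 3 → quotient 1, remainder 1
3 ÷ 1 → quotient 3, remainder 0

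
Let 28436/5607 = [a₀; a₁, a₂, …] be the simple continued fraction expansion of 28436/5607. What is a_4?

3

Run the Euclidean algorithm, recording each quotient:
28436 ÷ 5607 → quotient 5, remainder 401
5607 ÷ 401 → quotient 13, remainder 394
401 ÷ 394 → quotient 1, remainder 7
394 ÷ 7 → quotient 56, remainder 2
7 ÷ 2 → quotient 3, remainder 1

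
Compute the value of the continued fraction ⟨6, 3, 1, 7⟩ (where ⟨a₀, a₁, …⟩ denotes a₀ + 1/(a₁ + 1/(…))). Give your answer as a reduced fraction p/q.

Start with 7.
1 + 1/(7/1) = 1 + 1/7 = 8/7
3 + 1/(8/7) = 3 + 7/8 = 31/8
6 + 1/(31/8) = 6 + 8/31 = 194/31

194/31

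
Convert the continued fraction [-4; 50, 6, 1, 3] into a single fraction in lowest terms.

Build up convergents one term at a time:
a_0 = -4: -4/1
a_1 = 50: -199/50
a_2 = 6: -1198/301
a_3 = 1: -1397/351
a_4 = 3: -5389/1354

-5389/1354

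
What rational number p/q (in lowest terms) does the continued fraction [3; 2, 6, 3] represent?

142/41

Start with 3.
6 + 1/(3/1) = 6 + 1/3 = 19/3
2 + 1/(19/3) = 2 + 3/19 = 41/19
3 + 1/(41/19) = 3 + 19/41 = 142/41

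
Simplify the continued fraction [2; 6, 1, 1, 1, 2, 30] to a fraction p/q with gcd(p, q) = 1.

3463/1610

a_0 = 2: 2/1
a_1 = 6: 13/6
a_2 = 1: 15/7
a_3 = 1: 28/13
a_4 = 1: 43/20
a_5 = 2: 114/53
a_6 = 30: 3463/1610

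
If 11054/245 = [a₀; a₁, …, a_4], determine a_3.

11054 ÷ 245 → quotient 45, remainder 29
245 ÷ 29 → quotient 8, remainder 13
29 ÷ 13 → quotient 2, remainder 3
13 ÷ 3 → quotient 4, remainder 1

4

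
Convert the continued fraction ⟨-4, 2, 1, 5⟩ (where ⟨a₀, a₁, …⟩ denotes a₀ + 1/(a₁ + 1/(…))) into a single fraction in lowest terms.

-62/17

Use the convergent recurrence hₖ = aₖ·hₖ₋₁ + hₖ₋₂ (and likewise for the denominators kₖ):
a_0 = -4: -4/1
a_1 = 2: -7/2
a_2 = 1: -11/3
a_3 = 5: -62/17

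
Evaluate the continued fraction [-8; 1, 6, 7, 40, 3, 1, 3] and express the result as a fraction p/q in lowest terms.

-216378/30305

Start with 3.
1 + 1/(3/1) = 1 + 1/3 = 4/3
3 + 1/(4/3) = 3 + 3/4 = 15/4
40 + 1/(15/4) = 40 + 4/15 = 604/15
7 + 1/(604/15) = 7 + 15/604 = 4243/604
6 + 1/(4243/604) = 6 + 604/4243 = 26062/4243
1 + 1/(26062/4243) = 1 + 4243/26062 = 30305/26062
-8 + 1/(30305/26062) = -8 + 26062/30305 = -216378/30305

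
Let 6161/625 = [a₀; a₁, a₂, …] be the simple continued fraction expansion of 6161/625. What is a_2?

⌊6161/625⌋ = 9, remainder 536
⌊625/536⌋ = 1, remainder 89
⌊536/89⌋ = 6, remainder 2

6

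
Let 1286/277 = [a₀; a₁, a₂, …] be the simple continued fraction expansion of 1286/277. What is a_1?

1

1286 ÷ 277 → quotient 4, remainder 178
277 ÷ 178 → quotient 1, remainder 99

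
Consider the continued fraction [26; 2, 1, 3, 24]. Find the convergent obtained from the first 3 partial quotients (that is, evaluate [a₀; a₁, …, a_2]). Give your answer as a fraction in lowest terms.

a_0 = 26: 26/1
a_1 = 2: 53/2
a_2 = 1: 79/3

79/3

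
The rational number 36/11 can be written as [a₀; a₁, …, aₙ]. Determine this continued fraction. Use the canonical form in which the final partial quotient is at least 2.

[3; 3, 1, 2]

Repeatedly divide and take the remainder:
36 ÷ 11 → quotient 3, remainder 3
11 ÷ 3 → quotient 3, remainder 2
3 ÷ 2 → quotient 1, remainder 1
2 ÷ 1 → quotient 2, remainder 0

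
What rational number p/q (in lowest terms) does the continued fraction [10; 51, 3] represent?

Start with 3.
51 + 1/(3/1) = 51 + 1/3 = 154/3
10 + 1/(154/3) = 10 + 3/154 = 1543/154

1543/154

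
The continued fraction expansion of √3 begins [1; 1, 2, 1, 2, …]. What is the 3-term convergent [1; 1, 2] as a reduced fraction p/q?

Start with 2.
1 + 1/(2/1) = 1 + 1/2 = 3/2
1 + 1/(3/2) = 1 + 2/3 = 5/3

5/3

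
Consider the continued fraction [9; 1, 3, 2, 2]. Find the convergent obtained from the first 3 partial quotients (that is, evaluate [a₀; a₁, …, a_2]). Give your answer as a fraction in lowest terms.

Start with 3.
1 + 1/(3/1) = 1 + 1/3 = 4/3
9 + 1/(4/3) = 9 + 3/4 = 39/4

39/4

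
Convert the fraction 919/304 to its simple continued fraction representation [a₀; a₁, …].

[3; 43, 2, 3]

Apply division with remainder until the remainder is 0:
919 = 3·304 + 7, so a_0 = 3
304 = 43·7 + 3, so a_1 = 43
7 = 2·3 + 1, so a_2 = 2
3 = 3·1 + 0, so a_3 = 3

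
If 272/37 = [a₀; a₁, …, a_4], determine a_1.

2

⌊272/37⌋ = 7, remainder 13
⌊37/13⌋ = 2, remainder 11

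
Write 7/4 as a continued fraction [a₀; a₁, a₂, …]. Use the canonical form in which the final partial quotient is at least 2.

[1; 1, 3]

7 ÷ 4 → quotient 1, remainder 3
4 ÷ 3 → quotient 1, remainder 1
3 ÷ 1 → quotient 3, remainder 0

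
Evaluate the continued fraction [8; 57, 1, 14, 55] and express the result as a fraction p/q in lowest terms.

Work from the innermost term outward:
Start with 55.
14 + 1/(55/1) = 14 + 1/55 = 771/55
1 + 1/(771/55) = 1 + 55/771 = 826/771
57 + 1/(826/771) = 57 + 771/826 = 47853/826
8 + 1/(47853/826) = 8 + 826/47853 = 383650/47853

383650/47853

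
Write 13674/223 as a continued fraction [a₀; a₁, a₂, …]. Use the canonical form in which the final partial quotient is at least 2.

[61; 3, 7, 10]

13674 ÷ 223 → quotient 61, remainder 71
223 ÷ 71 → quotient 3, remainder 10
71 ÷ 10 → quotient 7, remainder 1
10 ÷ 1 → quotient 10, remainder 0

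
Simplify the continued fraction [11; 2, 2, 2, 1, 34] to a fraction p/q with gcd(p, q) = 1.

Starting at the tail and folding back:
Start with 34.
1 + 1/(34/1) = 1 + 1/34 = 35/34
2 + 1/(35/34) = 2 + 34/35 = 104/35
2 + 1/(104/35) = 2 + 35/104 = 243/104
2 + 1/(243/104) = 2 + 104/243 = 590/243
11 + 1/(590/243) = 11 + 243/590 = 6733/590

6733/590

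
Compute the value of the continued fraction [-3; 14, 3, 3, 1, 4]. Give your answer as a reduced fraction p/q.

-2599/887

Start with 4.
1 + 1/(4/1) = 1 + 1/4 = 5/4
3 + 1/(5/4) = 3 + 4/5 = 19/5
3 + 1/(19/5) = 3 + 5/19 = 62/19
14 + 1/(62/19) = 14 + 19/62 = 887/62
-3 + 1/(887/62) = -3 + 62/887 = -2599/887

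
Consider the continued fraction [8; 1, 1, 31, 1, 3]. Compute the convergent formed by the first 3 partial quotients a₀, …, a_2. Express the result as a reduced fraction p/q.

17/2

Start with 1.
1 + 1/(1/1) = 1 + 1/1 = 2/1
8 + 1/(2/1) = 8 + 1/2 = 17/2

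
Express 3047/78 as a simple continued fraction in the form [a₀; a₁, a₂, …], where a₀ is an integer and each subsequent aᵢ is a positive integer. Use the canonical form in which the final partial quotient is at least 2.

[39; 15, 1, 1, 2]

3047 ÷ 78 → quotient 39, remainder 5
78 ÷ 5 → quotient 15, remainder 3
5 ÷ 3 → quotient 1, remainder 2
3 ÷ 2 → quotient 1, remainder 1
2 ÷ 1 → quotient 2, remainder 0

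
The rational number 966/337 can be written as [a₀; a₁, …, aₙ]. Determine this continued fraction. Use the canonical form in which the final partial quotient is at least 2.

[2; 1, 6, 2, 22]

Repeatedly divide and take the remainder:
966 ÷ 337 → quotient 2, remainder 292
337 ÷ 292 → quotient 1, remainder 45
292 ÷ 45 → quotient 6, remainder 22
45 ÷ 22 → quotient 2, remainder 1
22 ÷ 1 → quotient 22, remainder 0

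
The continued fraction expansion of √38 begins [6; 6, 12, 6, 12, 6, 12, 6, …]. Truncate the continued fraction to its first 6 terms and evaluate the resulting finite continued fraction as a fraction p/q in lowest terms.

Start with 6.
12 + 1/(6/1) = 12 + 1/6 = 73/6
6 + 1/(73/6) = 6 + 6/73 = 444/73
12 + 1/(444/73) = 12 + 73/444 = 5401/444
6 + 1/(5401/444) = 6 + 444/5401 = 32850/5401
6 + 1/(32850/5401) = 6 + 5401/32850 = 202501/32850

202501/32850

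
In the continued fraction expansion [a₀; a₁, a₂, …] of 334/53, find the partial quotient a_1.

3

⌊334/53⌋ = 6, remainder 16
⌊53/16⌋ = 3, remainder 5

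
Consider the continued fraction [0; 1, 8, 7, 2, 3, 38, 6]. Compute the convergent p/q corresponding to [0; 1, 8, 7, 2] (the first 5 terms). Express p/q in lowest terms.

122/137

Work from the innermost term outward:
Start with 2.
7 + 1/(2/1) = 7 + 1/2 = 15/2
8 + 1/(15/2) = 8 + 2/15 = 122/15
1 + 1/(122/15) = 1 + 15/122 = 137/122
0 + 1/(137/122) = 0 + 122/137 = 122/137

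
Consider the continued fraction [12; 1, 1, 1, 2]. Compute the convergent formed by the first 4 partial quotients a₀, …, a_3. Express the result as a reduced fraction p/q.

38/3

a_0 = 12: 12/1
a_1 = 1: 13/1
a_2 = 1: 25/2
a_3 = 1: 38/3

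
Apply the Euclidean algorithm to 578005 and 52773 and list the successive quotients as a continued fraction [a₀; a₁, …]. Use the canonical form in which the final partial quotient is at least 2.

[10; 1, 20, 7, 1, 13, 3, 7]

Repeatedly divide and take the remainder:
578005 ÷ 52773 → quotient 10, remainder 50275
52773 ÷ 50275 → quotient 1, remainder 2498
50275 ÷ 2498 → quotient 20, remainder 315
2498 ÷ 315 → quotient 7, remainder 293
315 ÷ 293 → quotient 1, remainder 22
293 ÷ 22 → quotient 13, remainder 7
22 ÷ 7 → quotient 3, remainder 1
7 ÷ 1 → quotient 7, remainder 0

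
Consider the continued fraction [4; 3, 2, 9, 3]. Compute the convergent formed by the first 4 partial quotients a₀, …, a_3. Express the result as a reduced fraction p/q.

283/66

Start with 9.
2 + 1/(9/1) = 2 + 1/9 = 19/9
3 + 1/(19/9) = 3 + 9/19 = 66/19
4 + 1/(66/19) = 4 + 19/66 = 283/66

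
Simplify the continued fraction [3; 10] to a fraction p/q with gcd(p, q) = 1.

a_0 = 3: 3/1
a_1 = 10: 31/10

31/10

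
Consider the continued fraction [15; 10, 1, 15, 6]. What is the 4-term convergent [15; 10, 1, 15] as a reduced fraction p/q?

2641/175

Compute successive convergents:
a_0 = 15: 15/1
a_1 = 10: 151/10
a_2 = 1: 166/11
a_3 = 15: 2641/175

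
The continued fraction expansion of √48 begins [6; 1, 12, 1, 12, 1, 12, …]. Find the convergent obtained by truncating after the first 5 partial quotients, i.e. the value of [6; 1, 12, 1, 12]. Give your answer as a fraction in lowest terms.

1254/181

a_0 = 6: 6/1
a_1 = 1: 7/1
a_2 = 12: 90/13
a_3 = 1: 97/14
a_4 = 12: 1254/181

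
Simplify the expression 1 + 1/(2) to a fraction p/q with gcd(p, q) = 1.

Work from the innermost term outward:
Start with 2.
1 + 1/(2/1) = 1 + 1/2 = 3/2

3/2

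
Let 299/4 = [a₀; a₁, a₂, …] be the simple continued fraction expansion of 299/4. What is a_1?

1

299 = 74·4 + 3, so a_0 = 74
4 = 1·3 + 1, so a_1 = 1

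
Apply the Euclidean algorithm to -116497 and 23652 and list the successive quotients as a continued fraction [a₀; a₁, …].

[-5; 13, 2, 2, 2, 7, 3, 6]

⌊-116497/23652⌋ = -5, remainder 1763
⌊23652/1763⌋ = 13, remainder 733
⌊1763/733⌋ = 2, remainder 297
⌊733/297⌋ = 2, remainder 139
⌊297/139⌋ = 2, remainder 19
⌊139/19⌋ = 7, remainder 6
⌊19/6⌋ = 3, remainder 1
⌊6/1⌋ = 6, remainder 0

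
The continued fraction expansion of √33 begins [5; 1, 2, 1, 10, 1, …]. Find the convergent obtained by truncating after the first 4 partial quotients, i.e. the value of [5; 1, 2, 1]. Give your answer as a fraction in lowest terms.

Start with 1.
2 + 1/(1/1) = 2 + 1/1 = 3/1
1 + 1/(3/1) = 1 + 1/3 = 4/3
5 + 1/(4/3) = 5 + 3/4 = 23/4

23/4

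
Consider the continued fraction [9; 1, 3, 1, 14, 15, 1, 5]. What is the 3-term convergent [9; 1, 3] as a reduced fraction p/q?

a_0 = 9: 9/1
a_1 = 1: 10/1
a_2 = 3: 39/4

39/4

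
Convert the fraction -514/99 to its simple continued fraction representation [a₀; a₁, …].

[-6; 1, 4, 4, 1, 3]

-514 ÷ 99 → quotient -6, remainder 80
99 ÷ 80 → quotient 1, remainder 19
80 ÷ 19 → quotient 4, remainder 4
19 ÷ 4 → quotient 4, remainder 3
4 ÷ 3 → quotient 1, remainder 1
3 ÷ 1 → quotient 3, remainder 0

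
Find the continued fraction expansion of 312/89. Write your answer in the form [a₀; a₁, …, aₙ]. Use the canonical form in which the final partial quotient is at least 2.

312 = 3·89 + 45, so a_0 = 3
89 = 1·45 + 44, so a_1 = 1
45 = 1·44 + 1, so a_2 = 1
44 = 44·1 + 0, so a_3 = 44

[3; 1, 1, 44]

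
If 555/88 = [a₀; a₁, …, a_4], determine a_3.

Run the Euclidean algorithm, recording each quotient:
⌊555/88⌋ = 6, remainder 27
⌊88/27⌋ = 3, remainder 7
⌊27/7⌋ = 3, remainder 6
⌊7/6⌋ = 1, remainder 1

1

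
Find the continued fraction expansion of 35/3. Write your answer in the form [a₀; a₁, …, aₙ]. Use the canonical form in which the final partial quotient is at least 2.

[11; 1, 2]

⌊35/3⌋ = 11, remainder 2
⌊3/2⌋ = 1, remainder 1
⌊2/1⌋ = 2, remainder 0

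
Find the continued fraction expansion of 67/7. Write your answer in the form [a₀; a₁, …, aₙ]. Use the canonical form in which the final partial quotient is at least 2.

Apply division with remainder until the remainder is 0:
67 = 9·7 + 4, so a_0 = 9
7 = 1·4 + 3, so a_1 = 1
4 = 1·3 + 1, so a_2 = 1
3 = 3·1 + 0, so a_3 = 3

[9; 1, 1, 3]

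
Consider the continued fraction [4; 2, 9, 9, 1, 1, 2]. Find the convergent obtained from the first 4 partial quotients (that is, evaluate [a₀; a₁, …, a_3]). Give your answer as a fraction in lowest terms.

774/173

a_0 = 4: 4/1
a_1 = 2: 9/2
a_2 = 9: 85/19
a_3 = 9: 774/173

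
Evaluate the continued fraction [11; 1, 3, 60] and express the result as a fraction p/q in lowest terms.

2832/241

Start with 60.
3 + 1/(60/1) = 3 + 1/60 = 181/60
1 + 1/(181/60) = 1 + 60/181 = 241/181
11 + 1/(241/181) = 11 + 181/241 = 2832/241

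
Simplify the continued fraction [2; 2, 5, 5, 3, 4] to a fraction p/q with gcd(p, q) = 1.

Compute successive convergents:
a_0 = 2: 2/1
a_1 = 2: 5/2
a_2 = 5: 27/11
a_3 = 5: 140/57
a_4 = 3: 447/182
a_5 = 4: 1928/785

1928/785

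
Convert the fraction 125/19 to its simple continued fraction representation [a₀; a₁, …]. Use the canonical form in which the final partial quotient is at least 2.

[6; 1, 1, 2, 1, 2]

125 = 6·19 + 11, so a_0 = 6
19 = 1·11 + 8, so a_1 = 1
11 = 1·8 + 3, so a_2 = 1
8 = 2·3 + 2, so a_3 = 2
3 = 1·2 + 1, so a_4 = 1
2 = 2·1 + 0, so a_5 = 2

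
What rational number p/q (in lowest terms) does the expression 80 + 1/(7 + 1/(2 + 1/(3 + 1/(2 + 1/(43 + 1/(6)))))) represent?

2494826/31133

Use the convergent recurrence hₖ = aₖ·hₖ₋₁ + hₖ₋₂ (and likewise for the denominators kₖ):
a_0 = 80: 80/1
a_1 = 7: 561/7
a_2 = 2: 1202/15
a_3 = 3: 4167/52
a_4 = 2: 9536/119
a_5 = 43: 414215/5169
a_6 = 6: 2494826/31133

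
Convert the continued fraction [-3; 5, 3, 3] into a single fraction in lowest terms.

-149/53

a_0 = -3: -3/1
a_1 = 5: -14/5
a_2 = 3: -45/16
a_3 = 3: -149/53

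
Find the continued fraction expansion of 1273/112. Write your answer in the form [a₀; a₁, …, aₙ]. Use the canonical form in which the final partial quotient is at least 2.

1273 ÷ 112 → quotient 11, remainder 41
112 ÷ 41 → quotient 2, remainder 30
41 ÷ 30 → quotient 1, remainder 11
30 ÷ 11 → quotient 2, remainder 8
11 ÷ 8 → quotient 1, remainder 3
8 ÷ 3 → quotient 2, remainder 2
3 ÷ 2 → quotient 1, remainder 1
2 ÷ 1 → quotient 2, remainder 0

[11; 2, 1, 2, 1, 2, 1, 2]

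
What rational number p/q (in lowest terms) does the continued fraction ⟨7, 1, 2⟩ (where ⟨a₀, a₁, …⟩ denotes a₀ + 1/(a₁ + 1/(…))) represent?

23/3

Start with 2.
1 + 1/(2/1) = 1 + 1/2 = 3/2
7 + 1/(3/2) = 7 + 2/3 = 23/3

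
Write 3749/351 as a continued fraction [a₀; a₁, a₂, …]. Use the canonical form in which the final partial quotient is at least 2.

[10; 1, 2, 7, 2, 7]

3749 ÷ 351 → quotient 10, remainder 239
351 ÷ 239 → quotient 1, remainder 112
239 ÷ 112 → quotient 2, remainder 15
112 ÷ 15 → quotient 7, remainder 7
15 ÷ 7 → quotient 2, remainder 1
7 ÷ 1 → quotient 7, remainder 0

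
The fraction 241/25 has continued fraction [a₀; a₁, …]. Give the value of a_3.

1

Apply division with remainder until the remainder is 0:
241 = 9·25 + 16, so a_0 = 9
25 = 1·16 + 9, so a_1 = 1
16 = 1·9 + 7, so a_2 = 1
9 = 1·7 + 2, so a_3 = 1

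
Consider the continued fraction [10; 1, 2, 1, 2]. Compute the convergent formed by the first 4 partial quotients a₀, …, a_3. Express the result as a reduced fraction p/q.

43/4

Collapse the nested fraction from the inside out:
Start with 1.
2 + 1/(1/1) = 2 + 1/1 = 3/1
1 + 1/(3/1) = 1 + 1/3 = 4/3
10 + 1/(4/3) = 10 + 3/4 = 43/4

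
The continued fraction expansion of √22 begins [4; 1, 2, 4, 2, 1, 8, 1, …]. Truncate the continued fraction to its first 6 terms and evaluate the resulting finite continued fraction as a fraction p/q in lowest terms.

Collapse the nested fraction from the inside out:
Start with 1.
2 + 1/(1/1) = 2 + 1/1 = 3/1
4 + 1/(3/1) = 4 + 1/3 = 13/3
2 + 1/(13/3) = 2 + 3/13 = 29/13
1 + 1/(29/13) = 1 + 13/29 = 42/29
4 + 1/(42/29) = 4 + 29/42 = 197/42

197/42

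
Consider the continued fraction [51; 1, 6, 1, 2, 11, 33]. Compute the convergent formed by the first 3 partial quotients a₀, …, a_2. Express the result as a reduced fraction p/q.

363/7

a_0 = 51: 51/1
a_1 = 1: 52/1
a_2 = 6: 363/7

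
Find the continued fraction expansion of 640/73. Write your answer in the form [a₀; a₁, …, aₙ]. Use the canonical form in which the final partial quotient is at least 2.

[8; 1, 3, 3, 2, 2]

Run the Euclidean algorithm, recording each quotient:
640 ÷ 73 → quotient 8, remainder 56
73 ÷ 56 → quotient 1, remainder 17
56 ÷ 17 → quotient 3, remainder 5
17 ÷ 5 → quotient 3, remainder 2
5 ÷ 2 → quotient 2, remainder 1
2 ÷ 1 → quotient 2, remainder 0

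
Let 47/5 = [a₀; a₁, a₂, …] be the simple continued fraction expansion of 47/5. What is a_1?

2

Repeatedly divide and take the remainder:
47 ÷ 5 → quotient 9, remainder 2
5 ÷ 2 → quotient 2, remainder 1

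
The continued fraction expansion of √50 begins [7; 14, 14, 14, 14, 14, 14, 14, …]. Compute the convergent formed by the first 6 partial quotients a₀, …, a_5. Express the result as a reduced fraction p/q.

3880899/548842

a_0 = 7: 7/1
a_1 = 14: 99/14
a_2 = 14: 1393/197
a_3 = 14: 19601/2772
a_4 = 14: 275807/39005
a_5 = 14: 3880899/548842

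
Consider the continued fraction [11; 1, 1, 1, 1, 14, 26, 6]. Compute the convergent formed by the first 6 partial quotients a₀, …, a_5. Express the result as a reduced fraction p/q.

847/73

Start with 14.
1 + 1/(14/1) = 1 + 1/14 = 15/14
1 + 1/(15/14) = 1 + 14/15 = 29/15
1 + 1/(29/15) = 1 + 15/29 = 44/29
1 + 1/(44/29) = 1 + 29/44 = 73/44
11 + 1/(73/44) = 11 + 44/73 = 847/73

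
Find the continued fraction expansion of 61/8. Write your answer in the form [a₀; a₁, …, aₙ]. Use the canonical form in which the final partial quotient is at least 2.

[7; 1, 1, 1, 2]

Repeatedly divide and take the remainder:
61 ÷ 8 → quotient 7, remainder 5
8 ÷ 5 → quotient 1, remainder 3
5 ÷ 3 → quotient 1, remainder 2
3 ÷ 2 → quotient 1, remainder 1
2 ÷ 1 → quotient 2, remainder 0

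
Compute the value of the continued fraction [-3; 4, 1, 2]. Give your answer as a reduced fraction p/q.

Start with 2.
1 + 1/(2/1) = 1 + 1/2 = 3/2
4 + 1/(3/2) = 4 + 2/3 = 14/3
-3 + 1/(14/3) = -3 + 3/14 = -39/14

-39/14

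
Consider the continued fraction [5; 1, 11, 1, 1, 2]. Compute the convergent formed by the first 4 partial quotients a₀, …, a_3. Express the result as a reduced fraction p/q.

a_0 = 5: 5/1
a_1 = 1: 6/1
a_2 = 11: 71/12
a_3 = 1: 77/13

77/13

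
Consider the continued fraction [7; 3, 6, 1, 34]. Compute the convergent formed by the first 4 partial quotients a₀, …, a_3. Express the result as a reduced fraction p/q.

Start with 1.
6 + 1/(1/1) = 6 + 1/1 = 7/1
3 + 1/(7/1) = 3 + 1/7 = 22/7
7 + 1/(22/7) = 7 + 7/22 = 161/22

161/22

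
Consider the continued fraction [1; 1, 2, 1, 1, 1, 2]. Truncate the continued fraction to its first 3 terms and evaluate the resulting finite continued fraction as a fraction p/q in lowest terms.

Collapse the nested fraction from the inside out:
Start with 2.
1 + 1/(2/1) = 1 + 1/2 = 3/2
1 + 1/(3/2) = 1 + 2/3 = 5/3

5/3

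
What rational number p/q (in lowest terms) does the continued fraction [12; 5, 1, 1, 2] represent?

341/28

a_0 = 12: 12/1
a_1 = 5: 61/5
a_2 = 1: 73/6
a_3 = 1: 134/11
a_4 = 2: 341/28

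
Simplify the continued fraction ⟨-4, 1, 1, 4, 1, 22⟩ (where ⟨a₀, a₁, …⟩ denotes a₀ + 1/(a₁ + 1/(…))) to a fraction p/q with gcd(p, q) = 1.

-867/251

Start with 22.
1 + 1/(22/1) = 1 + 1/22 = 23/22
4 + 1/(23/22) = 4 + 22/23 = 114/23
1 + 1/(114/23) = 1 + 23/114 = 137/114
1 + 1/(137/114) = 1 + 114/137 = 251/137
-4 + 1/(251/137) = -4 + 137/251 = -867/251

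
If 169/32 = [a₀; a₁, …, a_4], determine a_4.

⌊169/32⌋ = 5, remainder 9
⌊32/9⌋ = 3, remainder 5
⌊9/5⌋ = 1, remainder 4
⌊5/4⌋ = 1, remainder 1
⌊4/1⌋ = 4, remainder 0

4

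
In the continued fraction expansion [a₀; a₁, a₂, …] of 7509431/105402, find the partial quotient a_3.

7509431 ÷ 105402 → quotient 71, remainder 25889
105402 ÷ 25889 → quotient 4, remainder 1846
25889 ÷ 1846 → quotient 14, remainder 45
1846 ÷ 45 → quotient 41, remainder 1

41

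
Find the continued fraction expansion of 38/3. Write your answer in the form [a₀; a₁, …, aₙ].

⌊38/3⌋ = 12, remainder 2
⌊3/2⌋ = 1, remainder 1
⌊2/1⌋ = 2, remainder 0

[12; 1, 2]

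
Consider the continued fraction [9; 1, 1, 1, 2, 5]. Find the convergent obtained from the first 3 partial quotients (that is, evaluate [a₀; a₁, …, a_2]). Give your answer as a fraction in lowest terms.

19/2

Compute successive convergents:
a_0 = 9: 9/1
a_1 = 1: 10/1
a_2 = 1: 19/2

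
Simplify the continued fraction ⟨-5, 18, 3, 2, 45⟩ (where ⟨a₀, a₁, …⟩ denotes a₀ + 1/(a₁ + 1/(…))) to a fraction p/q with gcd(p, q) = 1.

-28757/5815

a_0 = -5: -5/1
a_1 = 18: -89/18
a_2 = 3: -272/55
a_3 = 2: -633/128
a_4 = 45: -28757/5815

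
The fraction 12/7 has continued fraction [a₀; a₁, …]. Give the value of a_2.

2

12 ÷ 7 → quotient 1, remainder 5
7 ÷ 5 → quotient 1, remainder 2
5 ÷ 2 → quotient 2, remainder 1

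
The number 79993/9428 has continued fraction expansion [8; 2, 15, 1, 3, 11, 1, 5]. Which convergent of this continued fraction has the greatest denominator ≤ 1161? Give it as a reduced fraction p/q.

1103/130

List convergents until the denominator exceeds the bound:
a_0 = 8: 8/1  (≤ bound)
a_1 = 2: 17/2  (≤ bound)
a_2 = 15: 263/31  (≤ bound)
a_3 = 1: 280/33  (≤ bound)
a_4 = 3: 1103/130  (≤ bound)
a_5 = 11: 12413/1463  (> 1161, stop)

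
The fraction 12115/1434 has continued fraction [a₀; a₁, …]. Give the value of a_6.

5

Run the Euclidean algorithm, recording each quotient:
12115 = 8·1434 + 643, so a_0 = 8
1434 = 2·643 + 148, so a_1 = 2
643 = 4·148 + 51, so a_2 = 4
148 = 2·51 + 46, so a_3 = 2
51 = 1·46 + 5, so a_4 = 1
46 = 9·5 + 1, so a_5 = 9
5 = 5·1 + 0, so a_6 = 5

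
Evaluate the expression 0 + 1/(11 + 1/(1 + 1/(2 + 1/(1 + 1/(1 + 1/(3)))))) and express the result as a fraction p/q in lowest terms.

25/293

a_0 = 0: 0/1
a_1 = 11: 1/11
a_2 = 1: 1/12
a_3 = 2: 3/35
a_4 = 1: 4/47
a_5 = 1: 7/82
a_6 = 3: 25/293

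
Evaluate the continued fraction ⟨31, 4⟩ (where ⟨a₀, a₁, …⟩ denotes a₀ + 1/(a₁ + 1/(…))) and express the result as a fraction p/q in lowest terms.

125/4

Build up convergents one term at a time:
a_0 = 31: 31/1
a_1 = 4: 125/4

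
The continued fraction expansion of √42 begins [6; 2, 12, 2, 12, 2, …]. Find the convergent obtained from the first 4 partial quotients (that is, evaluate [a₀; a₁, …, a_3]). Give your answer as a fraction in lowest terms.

337/52

a_0 = 6: 6/1
a_1 = 2: 13/2
a_2 = 12: 162/25
a_3 = 2: 337/52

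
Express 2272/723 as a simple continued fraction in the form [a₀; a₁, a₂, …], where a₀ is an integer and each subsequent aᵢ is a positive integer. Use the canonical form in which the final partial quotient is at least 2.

[3; 7, 51, 2]

Apply division with remainder until the remainder is 0:
⌊2272/723⌋ = 3, remainder 103
⌊723/103⌋ = 7, remainder 2
⌊103/2⌋ = 51, remainder 1
⌊2/1⌋ = 2, remainder 0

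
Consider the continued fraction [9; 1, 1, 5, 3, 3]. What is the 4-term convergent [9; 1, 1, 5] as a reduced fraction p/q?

Build up convergents one term at a time:
a_0 = 9: 9/1
a_1 = 1: 10/1
a_2 = 1: 19/2
a_3 = 5: 105/11

105/11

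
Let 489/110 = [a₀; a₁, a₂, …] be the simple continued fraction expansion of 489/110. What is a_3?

489 = 4·110 + 49, so a_0 = 4
110 = 2·49 + 12, so a_1 = 2
49 = 4·12 + 1, so a_2 = 4
12 = 12·1 + 0, so a_3 = 12

12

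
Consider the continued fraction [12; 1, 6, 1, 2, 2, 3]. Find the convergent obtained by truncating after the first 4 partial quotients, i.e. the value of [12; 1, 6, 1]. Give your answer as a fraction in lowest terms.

103/8

Start with 1.
6 + 1/(1/1) = 6 + 1/1 = 7/1
1 + 1/(7/1) = 1 + 1/7 = 8/7
12 + 1/(8/7) = 12 + 7/8 = 103/8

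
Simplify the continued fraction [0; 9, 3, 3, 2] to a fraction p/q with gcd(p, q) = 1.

Start with 2.
3 + 1/(2/1) = 3 + 1/2 = 7/2
3 + 1/(7/2) = 3 + 2/7 = 23/7
9 + 1/(23/7) = 9 + 7/23 = 214/23
0 + 1/(214/23) = 0 + 23/214 = 23/214

23/214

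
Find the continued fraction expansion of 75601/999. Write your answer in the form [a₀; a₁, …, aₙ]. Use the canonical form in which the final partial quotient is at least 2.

Run the Euclidean algorithm, recording each quotient:
75601 ÷ 999 → quotient 75, remainder 676
999 ÷ 676 → quotient 1, remainder 323
676 ÷ 323 → quotient 2, remainder 30
323 ÷ 30 → quotient 10, remainder 23
30 ÷ 23 → quotient 1, remainder 7
23 ÷ 7 → quotient 3, remainder 2
7 ÷ 2 → quotient 3, remainder 1
2 ÷ 1 → quotient 2, remainder 0

[75; 1, 2, 10, 1, 3, 3, 2]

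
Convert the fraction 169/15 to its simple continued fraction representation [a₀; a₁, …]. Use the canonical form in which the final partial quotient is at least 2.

⌊169/15⌋ = 11, remainder 4
⌊15/4⌋ = 3, remainder 3
⌊4/3⌋ = 1, remainder 1
⌊3/1⌋ = 3, remainder 0

[11; 3, 1, 3]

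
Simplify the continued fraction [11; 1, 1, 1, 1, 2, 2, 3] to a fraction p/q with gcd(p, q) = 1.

Starting at the tail and folding back:
Start with 3.
2 + 1/(3/1) = 2 + 1/3 = 7/3
2 + 1/(7/3) = 2 + 3/7 = 17/7
1 + 1/(17/7) = 1 + 7/17 = 24/17
1 + 1/(24/17) = 1 + 17/24 = 41/24
1 + 1/(41/24) = 1 + 24/41 = 65/41
1 + 1/(65/41) = 1 + 41/65 = 106/65
11 + 1/(106/65) = 11 + 65/106 = 1231/106

1231/106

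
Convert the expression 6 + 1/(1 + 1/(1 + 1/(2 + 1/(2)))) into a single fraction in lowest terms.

Start with 2.
2 + 1/(2/1) = 2 + 1/2 = 5/2
1 + 1/(5/2) = 1 + 2/5 = 7/5
1 + 1/(7/5) = 1 + 5/7 = 12/7
6 + 1/(12/7) = 6 + 7/12 = 79/12

79/12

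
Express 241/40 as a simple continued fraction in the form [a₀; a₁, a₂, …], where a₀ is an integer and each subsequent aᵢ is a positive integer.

[6; 40]

241 ÷ 40 → quotient 6, remainder 1
40 ÷ 1 → quotient 40, remainder 0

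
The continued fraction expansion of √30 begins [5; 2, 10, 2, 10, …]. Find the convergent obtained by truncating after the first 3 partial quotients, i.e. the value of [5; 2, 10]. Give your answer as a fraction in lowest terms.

115/21

a_0 = 5: 5/1
a_1 = 2: 11/2
a_2 = 10: 115/21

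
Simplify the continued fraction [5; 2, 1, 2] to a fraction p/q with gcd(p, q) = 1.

43/8

Start with 2.
1 + 1/(2/1) = 1 + 1/2 = 3/2
2 + 1/(3/2) = 2 + 2/3 = 8/3
5 + 1/(8/3) = 5 + 3/8 = 43/8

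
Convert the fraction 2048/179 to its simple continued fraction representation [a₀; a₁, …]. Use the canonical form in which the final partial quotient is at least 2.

⌊2048/179⌋ = 11, remainder 79
⌊179/79⌋ = 2, remainder 21
⌊79/21⌋ = 3, remainder 16
⌊21/16⌋ = 1, remainder 5
⌊16/5⌋ = 3, remainder 1
⌊5/1⌋ = 5, remainder 0

[11; 2, 3, 1, 3, 5]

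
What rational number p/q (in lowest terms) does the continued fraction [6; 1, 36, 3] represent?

781/112

Work from the innermost term outward:
Start with 3.
36 + 1/(3/1) = 36 + 1/3 = 109/3
1 + 1/(109/3) = 1 + 3/109 = 112/109
6 + 1/(112/109) = 6 + 109/112 = 781/112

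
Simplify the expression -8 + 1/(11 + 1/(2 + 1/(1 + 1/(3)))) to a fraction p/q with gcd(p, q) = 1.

-989/125

Start with 3.
1 + 1/(3/1) = 1 + 1/3 = 4/3
2 + 1/(4/3) = 2 + 3/4 = 11/4
11 + 1/(11/4) = 11 + 4/11 = 125/11
-8 + 1/(125/11) = -8 + 11/125 = -989/125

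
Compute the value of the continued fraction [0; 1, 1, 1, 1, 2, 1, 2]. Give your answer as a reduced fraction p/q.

Start with 2.
1 + 1/(2/1) = 1 + 1/2 = 3/2
2 + 1/(3/2) = 2 + 2/3 = 8/3
1 + 1/(8/3) = 1 + 3/8 = 11/8
1 + 1/(11/8) = 1 + 8/11 = 19/11
1 + 1/(19/11) = 1 + 11/19 = 30/19
1 + 1/(30/19) = 1 + 19/30 = 49/30
0 + 1/(49/30) = 0 + 30/49 = 30/49

30/49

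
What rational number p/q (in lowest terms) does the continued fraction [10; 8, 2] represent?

172/17

Use the convergent recurrence hₖ = aₖ·hₖ₋₁ + hₖ₋₂ (and likewise for the denominators kₖ):
a_0 = 10: 10/1
a_1 = 8: 81/8
a_2 = 2: 172/17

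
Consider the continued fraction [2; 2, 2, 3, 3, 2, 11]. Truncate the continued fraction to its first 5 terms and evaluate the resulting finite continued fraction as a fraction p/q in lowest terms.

a_0 = 2: 2/1
a_1 = 2: 5/2
a_2 = 2: 12/5
a_3 = 3: 41/17
a_4 = 3: 135/56

135/56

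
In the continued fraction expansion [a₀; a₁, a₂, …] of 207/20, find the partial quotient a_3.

Run the Euclidean algorithm, recording each quotient:
⌊207/20⌋ = 10, remainder 7
⌊20/7⌋ = 2, remainder 6
⌊7/6⌋ = 1, remainder 1
⌊6/1⌋ = 6, remainder 0

6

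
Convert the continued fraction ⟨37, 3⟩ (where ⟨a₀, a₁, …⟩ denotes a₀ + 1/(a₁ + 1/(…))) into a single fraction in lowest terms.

112/3

Start with 3.
37 + 1/(3/1) = 37 + 1/3 = 112/3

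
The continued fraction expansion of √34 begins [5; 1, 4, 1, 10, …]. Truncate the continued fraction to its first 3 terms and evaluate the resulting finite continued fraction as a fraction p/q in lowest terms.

a_0 = 5: 5/1
a_1 = 1: 6/1
a_2 = 4: 29/5

29/5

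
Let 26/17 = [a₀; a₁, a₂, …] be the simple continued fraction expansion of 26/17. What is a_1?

Run the Euclidean algorithm, recording each quotient:
26 ÷ 17 → quotient 1, remainder 9
17 ÷ 9 → quotient 1, remainder 8

1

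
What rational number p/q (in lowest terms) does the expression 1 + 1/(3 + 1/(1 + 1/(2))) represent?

14/11

Compute successive convergents:
a_0 = 1: 1/1
a_1 = 3: 4/3
a_2 = 1: 5/4
a_3 = 2: 14/11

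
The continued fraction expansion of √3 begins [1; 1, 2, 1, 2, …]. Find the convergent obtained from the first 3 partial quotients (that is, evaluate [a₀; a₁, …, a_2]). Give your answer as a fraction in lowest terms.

5/3

Starting at the tail and folding back:
Start with 2.
1 + 1/(2/1) = 1 + 1/2 = 3/2
1 + 1/(3/2) = 1 + 2/3 = 5/3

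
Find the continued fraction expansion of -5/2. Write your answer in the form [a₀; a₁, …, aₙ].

[-3; 2]

⌊-5/2⌋ = -3, remainder 1
⌊2/1⌋ = 2, remainder 0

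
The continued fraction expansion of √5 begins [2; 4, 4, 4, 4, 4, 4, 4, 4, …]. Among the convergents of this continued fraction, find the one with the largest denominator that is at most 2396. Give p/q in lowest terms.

2889/1292

a_0 = 2: 2/1  (≤ bound)
a_1 = 4: 9/4  (≤ bound)
a_2 = 4: 38/17  (≤ bound)
a_3 = 4: 161/72  (≤ bound)
a_4 = 4: 682/305  (≤ bound)
a_5 = 4: 2889/1292  (≤ bound)
a_6 = 4: 12238/5473  (> 2396, stop)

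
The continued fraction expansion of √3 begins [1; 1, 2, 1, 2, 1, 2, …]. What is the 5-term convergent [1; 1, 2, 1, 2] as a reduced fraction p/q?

19/11

Start with 2.
1 + 1/(2/1) = 1 + 1/2 = 3/2
2 + 1/(3/2) = 2 + 2/3 = 8/3
1 + 1/(8/3) = 1 + 3/8 = 11/8
1 + 1/(11/8) = 1 + 8/11 = 19/11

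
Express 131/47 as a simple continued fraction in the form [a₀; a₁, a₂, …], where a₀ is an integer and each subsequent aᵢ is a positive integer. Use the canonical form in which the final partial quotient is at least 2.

131 = 2·47 + 37, so a_0 = 2
47 = 1·37 + 10, so a_1 = 1
37 = 3·10 + 7, so a_2 = 3
10 = 1·7 + 3, so a_3 = 1
7 = 2·3 + 1, so a_4 = 2
3 = 3·1 + 0, so a_5 = 3

[2; 1, 3, 1, 2, 3]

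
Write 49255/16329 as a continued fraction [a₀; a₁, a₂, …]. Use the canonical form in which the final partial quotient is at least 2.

49255 ÷ 16329 → quotient 3, remainder 268
16329 ÷ 268 → quotient 60, remainder 249
268 ÷ 249 → quotient 1, remainder 19
249 ÷ 19 → quotient 13, remainder 2
19 ÷ 2 → quotient 9, remainder 1
2 ÷ 1 → quotient 2, remainder 0

[3; 60, 1, 13, 9, 2]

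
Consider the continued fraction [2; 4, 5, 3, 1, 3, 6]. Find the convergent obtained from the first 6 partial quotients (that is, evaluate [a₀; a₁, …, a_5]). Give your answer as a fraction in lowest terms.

Collapse the nested fraction from the inside out:
Start with 3.
1 + 1/(3/1) = 1 + 1/3 = 4/3
3 + 1/(4/3) = 3 + 3/4 = 15/4
5 + 1/(15/4) = 5 + 4/15 = 79/15
4 + 1/(79/15) = 4 + 15/79 = 331/79
2 + 1/(331/79) = 2 + 79/331 = 741/331

741/331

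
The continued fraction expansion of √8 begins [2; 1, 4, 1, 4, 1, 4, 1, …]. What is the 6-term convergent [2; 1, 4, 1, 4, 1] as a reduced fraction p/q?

Build up convergents one term at a time:
a_0 = 2: 2/1
a_1 = 1: 3/1
a_2 = 4: 14/5
a_3 = 1: 17/6
a_4 = 4: 82/29
a_5 = 1: 99/35

99/35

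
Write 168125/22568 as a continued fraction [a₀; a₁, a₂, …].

[7; 2, 4, 2, 8, 10, 6, 2]

⌊168125/22568⌋ = 7, remainder 10149
⌊22568/10149⌋ = 2, remainder 2270
⌊10149/2270⌋ = 4, remainder 1069
⌊2270/1069⌋ = 2, remainder 132
⌊1069/132⌋ = 8, remainder 13
⌊132/13⌋ = 10, remainder 2
⌊13/2⌋ = 6, remainder 1
⌊2/1⌋ = 2, remainder 0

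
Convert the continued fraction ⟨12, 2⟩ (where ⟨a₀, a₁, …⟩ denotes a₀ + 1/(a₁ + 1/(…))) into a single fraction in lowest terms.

a_0 = 12: 12/1
a_1 = 2: 25/2

25/2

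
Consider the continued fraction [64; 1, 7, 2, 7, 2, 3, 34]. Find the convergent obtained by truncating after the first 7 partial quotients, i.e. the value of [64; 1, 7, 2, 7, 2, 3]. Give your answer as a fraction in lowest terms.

Start with 3.
2 + 1/(3/1) = 2 + 1/3 = 7/3
7 + 1/(7/3) = 7 + 3/7 = 52/7
2 + 1/(52/7) = 2 + 7/52 = 111/52
7 + 1/(111/52) = 7 + 52/111 = 829/111
1 + 1/(829/111) = 1 + 111/829 = 940/829
64 + 1/(940/829) = 64 + 829/940 = 60989/940

60989/940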